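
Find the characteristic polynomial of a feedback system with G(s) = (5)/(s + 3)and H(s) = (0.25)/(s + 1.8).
Characteristic poly = G_den * H_den + G_num * H_num = (s^2 + 4.8*s + 5.4) + (1.25) = s^2 + 4.8*s + 6.65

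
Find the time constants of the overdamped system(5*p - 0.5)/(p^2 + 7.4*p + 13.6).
Overdamped: real poles at -4, -3.4. τ = -1/pole → τ₁ = 0.25, τ₂ = 0.2941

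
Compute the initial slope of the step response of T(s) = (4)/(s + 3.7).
IVT: y'(0⁺) = lim_{s→∞} s²·Y(s) = lim_{s→∞} s·T(s).
deg(num) = 0, deg(den) = 1, relative degree = 1, so s·T(s) → (leading num)/(leading den) = 4/1 = 4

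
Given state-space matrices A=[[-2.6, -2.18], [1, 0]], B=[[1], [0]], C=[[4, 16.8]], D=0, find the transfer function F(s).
F(s) = C(sI - A)⁻¹B + D.
Characteristic polynomial det(sI - A) = s^2 + 2.6*s + 2.18.
Numerator from C·adj(sI-A)·B + D·det(sI-A) = 4*s + 16.8.
F(s) = (4*s + 16.8)/(s^2 + 2.6*s + 2.18)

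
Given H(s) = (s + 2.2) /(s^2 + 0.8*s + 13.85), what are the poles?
Set denominator = 0: s^2 + 0.8*s + 13.85 = 0 → Poles: -0.4 + 3.7j, -0.4 - 3.7j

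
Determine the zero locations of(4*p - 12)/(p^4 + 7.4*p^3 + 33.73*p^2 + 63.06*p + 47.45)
Set numerator = 0: 4*p - 12 = 0 → Zeros: 3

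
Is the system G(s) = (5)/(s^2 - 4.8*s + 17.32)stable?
Denominator: s^2 - 4.8*s + 17.32. Poles: 2.4 + 3.4j, 2.4 - 3.4j. All Re(p)<0: No (unstable)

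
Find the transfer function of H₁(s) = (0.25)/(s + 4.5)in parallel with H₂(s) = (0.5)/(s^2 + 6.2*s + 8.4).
Parallel: H = H₁ + H₂ = (n₁·d₂ + n₂·d₁)/(d₁·d₂).
n₁·d₂ = 0.25*s^2 + 1.55*s + 2.1. n₂·d₁ = 0.5*s + 2.25. Sum = 0.25*s^2 + 2.05*s + 4.35. d₁·d₂ = s^3 + 10.7*s^2 + 36.3*s + 37.8.
H(s) = (0.25*s^2 + 2.05*s + 4.35)/(s^3 + 10.7*s^2 + 36.3*s + 37.8)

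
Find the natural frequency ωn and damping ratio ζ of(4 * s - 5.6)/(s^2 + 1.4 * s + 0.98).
Underdamped: complex pole -0.7 + 0.7j. ωn = |pole| = 0.9899, ζ = -Re(pole)/ωn = 0.7071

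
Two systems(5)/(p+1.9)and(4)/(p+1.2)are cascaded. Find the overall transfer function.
Series: H = H₁ · H₂ = (n₁·n₂)/(d₁·d₂).
Num: n₁·n₂ = 20. Den: d₁·d₂ = p^2 + 3.1*p + 2.28.
H(p) = (20)/(p^2 + 3.1*p + 2.28)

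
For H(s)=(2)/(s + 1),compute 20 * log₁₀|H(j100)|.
Substitute s = j*100: H(j100) = 0.00019998 - 0.019998j.
|H(j100)| = sqrt(Re² + Im²) = 0.02.
20*log₁₀(0.02) = -33.98 dB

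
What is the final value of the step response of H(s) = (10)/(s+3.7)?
FVT: lim_{t→∞} y(t) = lim_{s→0} s*Y(s) where Y(s) = H(s)/s.
= lim_{s→0} H(s) = H(0) = num(0)/den(0) = 10/3.7 = 2.703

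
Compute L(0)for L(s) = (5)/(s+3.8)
DC gain = L(0) = num(0)/den(0) = 5/3.8 = 1.316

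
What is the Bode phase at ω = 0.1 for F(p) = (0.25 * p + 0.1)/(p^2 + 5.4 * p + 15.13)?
Substitute p = j*0.1: F(j0.1) = 0.00666431 + 0.00141543j.
∠F(j0.1) = atan2(Im, Re) = atan2(0.00141543, 0.00666431) = 11.99°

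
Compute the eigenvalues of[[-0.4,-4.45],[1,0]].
Eigenvalues solve det(λI - A) = 0.
Characteristic polynomial: λ^2 + 0.4*λ + 4.45 = 0.
Roots: -0.2 + 2.1j, -0.2 - 2.1j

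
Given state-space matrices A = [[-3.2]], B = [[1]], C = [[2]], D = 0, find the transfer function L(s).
L(s) = C(sI - A)⁻¹B + D.
Characteristic polynomial det(sI - A) = s + 3.2.
Numerator from C·adj(sI-A)·B + D·det(sI-A) = 2.
L(s) = (2)/(s + 3.2)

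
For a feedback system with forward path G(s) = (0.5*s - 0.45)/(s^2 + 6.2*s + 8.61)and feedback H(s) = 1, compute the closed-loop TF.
Closed-loop T = G/(1+GH).
Numerator: G_num * H_den = 0.5*s - 0.45.
Denominator: G_den * H_den + G_num * H_num = (s^2 + 6.2*s + 8.61) + (0.5*s - 0.45) = s^2 + 6.7*s + 8.16.
T(s) = (0.5*s - 0.45)/(s^2 + 6.7*s + 8.16)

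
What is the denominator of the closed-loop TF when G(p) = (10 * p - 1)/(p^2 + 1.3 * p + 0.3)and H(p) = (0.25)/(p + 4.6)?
Characteristic poly = G_den * H_den + G_num * H_num = (p^3 + 5.9*p^2 + 6.28*p + 1.38) + (2.5*p - 0.25) = p^3 + 5.9*p^2 + 8.78*p + 1.13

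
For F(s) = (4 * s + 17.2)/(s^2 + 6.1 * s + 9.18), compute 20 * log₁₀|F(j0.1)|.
Substitute s = j*0.1: F(j0.1) = 1.87031 - 0.0807947j.
|F(j0.1)| = sqrt(Re² + Im²) = 1.872.
20*log₁₀(1.872) = 5.45 dB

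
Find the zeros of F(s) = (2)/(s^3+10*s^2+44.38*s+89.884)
Numerator is a nonzero constant (2) → Zeros: none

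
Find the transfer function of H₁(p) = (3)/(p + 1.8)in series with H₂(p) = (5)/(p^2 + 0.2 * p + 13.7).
Series: H = H₁ · H₂ = (n₁·n₂)/(d₁·d₂).
Num: n₁·n₂ = 15. Den: d₁·d₂ = p^3 + 2*p^2 + 14.06*p + 24.66.
H(p) = (15)/(p^3 + 2*p^2 + 14.06*p + 24.66)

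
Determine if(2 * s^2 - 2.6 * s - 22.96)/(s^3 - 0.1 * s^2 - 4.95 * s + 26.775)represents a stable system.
Denominator: s^3 - 0.1*s^2 - 4.95*s + 26.775 = (s + 3.5)(s^2 - 3.6*s + 7.65). Poles: -3.5, 1.8 + 2.1j, 1.8 - 2.1j. All Re(p)<0: No (unstable)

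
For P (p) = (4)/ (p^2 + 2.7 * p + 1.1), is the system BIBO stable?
Denominator: p^2 + 2.7*p + 1.1 = (p + 0.5)(p + 2.2). Poles: -0.5, -2.2. All Re(p)<0: Yes (stable)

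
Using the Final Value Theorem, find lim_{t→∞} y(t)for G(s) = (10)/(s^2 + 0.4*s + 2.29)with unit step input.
FVT: lim_{t→∞} y(t) = lim_{s→0} s*Y(s) where Y(s) = G(s)/s.
= lim_{s→0} G(s) = G(0) = num(0)/den(0) = 10/2.29 = 4.367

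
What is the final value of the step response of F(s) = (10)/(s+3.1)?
FVT: lim_{t→∞} y(t) = lim_{s→0} s*Y(s) where Y(s) = F(s)/s.
= lim_{s→0} F(s) = F(0) = num(0)/den(0) = 10/3.1 = 3.226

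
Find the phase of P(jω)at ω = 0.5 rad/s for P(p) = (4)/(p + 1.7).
Substitute p = j*0.5: P(j0.5) = 2.16561 - 0.636943j.
∠P(j0.5) = atan2(Im, Re) = atan2(-0.636943, 2.16561) = -16.39°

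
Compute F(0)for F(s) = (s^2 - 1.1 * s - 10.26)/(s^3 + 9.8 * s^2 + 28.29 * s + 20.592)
DC gain = F(0) = num(0)/den(0) = -10.26/20.592 = -0.4983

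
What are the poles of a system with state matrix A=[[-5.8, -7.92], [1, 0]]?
Eigenvalues solve det(λI - A) = 0.
Characteristic polynomial: λ^2 + 5.8*λ + 7.92 = 0.
Factor: (λ + 2.2)(λ + 3.6) = 0.
Roots: -2.2, -3.6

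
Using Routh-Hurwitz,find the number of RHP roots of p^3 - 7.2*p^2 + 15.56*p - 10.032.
Routh array:
p^3: [1, 15.56]; p^2: [-7.2, -10.032]; p^1: [14.1667]; p^0: [-10.032]
First column: [1, -7.2, 14.1667, -10.032]. Sign changes = RHP roots = 3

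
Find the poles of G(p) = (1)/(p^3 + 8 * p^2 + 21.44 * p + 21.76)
Set denominator = 0: p^3 + 8*p^2 + 21.44*p + 21.76 = (p + 4)(p^2 + 4*p + 5.44) = 0 → Poles: -2 + 1.2j, -2 - 1.2j, -4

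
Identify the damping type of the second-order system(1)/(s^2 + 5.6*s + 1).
Standard form: ωn²/(s²+2ζωn·s+ωn²) gives ωn=1, ζ=2.8.
Overdamped (ζ = 2.8 > 1)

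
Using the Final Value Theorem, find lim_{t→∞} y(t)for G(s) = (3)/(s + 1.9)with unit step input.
FVT: lim_{t→∞} y(t) = lim_{s→0} s*Y(s) where Y(s) = G(s)/s.
= lim_{s→0} G(s) = G(0) = num(0)/den(0) = 3/1.9 = 1.579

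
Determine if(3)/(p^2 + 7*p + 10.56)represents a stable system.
Denominator: p^2 + 7*p + 10.56 = (p + 4.8)(p + 2.2). Poles: -2.2, -4.8. All Re(p)<0: Yes (stable)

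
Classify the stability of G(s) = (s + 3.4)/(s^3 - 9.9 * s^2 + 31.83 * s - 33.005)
Denominator: s^3 - 9.9*s^2 + 31.83*s - 33.005 = (s - 3.5)(s - 4.1)(s - 2.3). Poles: 2.3, 3.5, 4.1. Unstable (3 pole(s) in RHP)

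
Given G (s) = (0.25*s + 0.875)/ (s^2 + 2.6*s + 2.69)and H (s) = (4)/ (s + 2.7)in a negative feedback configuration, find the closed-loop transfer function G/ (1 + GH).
Closed-loop T = G/(1+GH).
Numerator: G_num * H_den = 0.25*s^2 + 1.55*s + 2.3625.
Denominator: G_den * H_den + G_num * H_num = (s^3 + 5.3*s^2 + 9.71*s + 7.263) + (s + 3.5) = s^3 + 5.3*s^2 + 10.71*s + 10.763.
T(s) = (0.25*s^2 + 1.55*s + 2.3625)/(s^3 + 5.3*s^2 + 10.71*s + 10.763)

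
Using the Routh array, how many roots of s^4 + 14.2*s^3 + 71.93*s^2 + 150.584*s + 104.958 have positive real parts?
Routh array:
s^4: [1, 71.93, 104.958]; s^3: [14.2, 150.584]; s^2: [61.3255, 104.958]; s^1: [126.281]; s^0: [104.958]
First column: [1, 14.2, 61.3255, 126.281, 104.958]. Sign changes = RHP roots = 0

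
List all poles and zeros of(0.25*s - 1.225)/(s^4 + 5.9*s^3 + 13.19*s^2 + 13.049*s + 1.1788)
Set denominator = 0: s^4 + 5.9*s^3 + 13.19*s^2 + 13.049*s + 1.1788 = (s + 2.8)(s + 0.1)(s^2 + 3*s + 4.21) = 0 → Poles: -0.1, -1.5 + 1.4j, -1.5 - 1.4j, -2.8
Set numerator = 0: 0.25*s - 1.225 = 0 → Zeros: 4.9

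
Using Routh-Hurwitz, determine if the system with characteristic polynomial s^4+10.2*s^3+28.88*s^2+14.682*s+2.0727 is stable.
Routh array:
s^4: [1, 28.88, 2.0727]; s^3: [10.2, 14.682]; s^2: [27.4406, 2.0727]; s^1: [13.9116]; s^0: [2.0727]
First column: [1, 10.2, 27.4406, 13.9116, 2.0727]. Sign changes = 0.
Yes, stable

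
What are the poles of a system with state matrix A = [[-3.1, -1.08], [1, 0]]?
Eigenvalues solve det(λI - A) = 0.
Characteristic polynomial: λ^2 + 3.1*λ + 1.08 = 0.
Factor: (λ + 0.4)(λ + 2.7) = 0.
Roots: -0.4, -2.7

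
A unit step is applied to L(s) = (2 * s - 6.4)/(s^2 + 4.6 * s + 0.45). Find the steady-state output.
FVT: lim_{t→∞} y(t) = lim_{s→0} s*Y(s) where Y(s) = L(s)/s.
= lim_{s→0} L(s) = L(0) = num(0)/den(0) = -6.4/0.45 = -14.22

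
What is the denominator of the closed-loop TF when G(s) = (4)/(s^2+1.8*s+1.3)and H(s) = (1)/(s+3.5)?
Characteristic poly = G_den * H_den + G_num * H_num = (s^3 + 5.3*s^2 + 7.6*s + 4.55) + (4) = s^3 + 5.3*s^2 + 7.6*s + 8.55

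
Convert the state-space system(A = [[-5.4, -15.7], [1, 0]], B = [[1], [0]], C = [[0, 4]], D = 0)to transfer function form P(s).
P(s) = C(sI - A)⁻¹B + D.
Characteristic polynomial det(sI - A) = s^2 + 5.4*s + 15.7.
Numerator from C·adj(sI-A)·B + D·det(sI-A) = 4.
P(s) = (4)/(s^2 + 5.4*s + 15.7)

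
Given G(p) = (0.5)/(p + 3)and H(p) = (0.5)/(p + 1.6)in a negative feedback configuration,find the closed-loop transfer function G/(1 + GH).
Closed-loop T = G/(1+GH).
Numerator: G_num * H_den = 0.5*p + 0.8.
Denominator: G_den * H_den + G_num * H_num = (p^2 + 4.6*p + 4.8) + (0.25) = p^2 + 4.6*p + 5.05.
T(p) = (0.5*p + 0.8)/(p^2 + 4.6*p + 5.05)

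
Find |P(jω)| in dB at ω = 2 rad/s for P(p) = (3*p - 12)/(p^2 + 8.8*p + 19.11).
Substitute p = j*2: P(j2) = -0.140725 + 0.561003j.
|P(j2)| = sqrt(Re² + Im²) = 0.5784.
20*log₁₀(0.5784) = -4.76 dB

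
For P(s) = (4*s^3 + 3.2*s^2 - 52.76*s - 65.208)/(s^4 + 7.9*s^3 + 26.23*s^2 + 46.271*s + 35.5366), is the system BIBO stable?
Denominator: s^4 + 7.9*s^3 + 26.23*s^2 + 46.271*s + 35.5366 = (s + 2.2)(s + 2.9)(s^2 + 2.8*s + 5.57). Poles: -1.4 + 1.9j, -1.4 - 1.9j, -2.2, -2.9. All Re(p)<0: Yes (stable)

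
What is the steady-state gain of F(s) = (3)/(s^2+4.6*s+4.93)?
DC gain = F(0) = num(0)/den(0) = 3/4.93 = 0.6085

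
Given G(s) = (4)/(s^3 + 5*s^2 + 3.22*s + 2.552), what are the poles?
Set denominator = 0: s^3 + 5*s^2 + 3.22*s + 2.552 = (s + 4.4)(s^2 + 0.6*s + 0.58) = 0 → Poles: -0.3 + 0.7j, -0.3 - 0.7j, -4.4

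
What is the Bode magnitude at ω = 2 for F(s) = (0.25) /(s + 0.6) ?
Substitute s = j*2: F(j2) = 0.0344037 - 0.114679j.
|F(j2)| = sqrt(Re² + Im²) = 0.1197.
20*log₁₀(0.1197) = -18.44 dB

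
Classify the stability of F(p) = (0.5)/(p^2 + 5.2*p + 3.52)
Denominator: p^2 + 5.2*p + 3.52 = (p + 0.8)(p + 4.4). Poles: -0.8, -4.4. Stable (all poles in LHP)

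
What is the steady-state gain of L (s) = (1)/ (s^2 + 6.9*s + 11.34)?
DC gain = L(0) = num(0)/den(0) = 1/11.34 = 0.08818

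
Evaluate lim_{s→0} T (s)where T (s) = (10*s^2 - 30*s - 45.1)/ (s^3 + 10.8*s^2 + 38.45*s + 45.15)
DC gain = T(0) = num(0)/den(0) = -45.1/45.15 = -0.9989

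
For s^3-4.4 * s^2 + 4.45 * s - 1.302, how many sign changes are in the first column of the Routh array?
Routh array:
s^3: [1, 4.45]; s^2: [-4.4, -1.302]; s^1: [4.15409]; s^0: [-1.302]
First column: [1, -4.4, 4.15409, -1.302]. Sign changes = 3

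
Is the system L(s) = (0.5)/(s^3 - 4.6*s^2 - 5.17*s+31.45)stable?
Denominator: s^3 - 4.6*s^2 - 5.17*s + 31.45 = (s - 3.7)(s - 3.4)(s + 2.5). Poles: -2.5, 3.4, 3.7. All Re(p)<0: No (unstable)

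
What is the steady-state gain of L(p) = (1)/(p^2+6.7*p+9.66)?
DC gain = L(0) = num(0)/den(0) = 1/9.66 = 0.1035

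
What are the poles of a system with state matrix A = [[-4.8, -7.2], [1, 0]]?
Eigenvalues solve det(λI - A) = 0.
Characteristic polynomial: λ^2 + 4.8*λ + 7.2 = 0.
Roots: -2.4 + 1.2j, -2.4 - 1.2j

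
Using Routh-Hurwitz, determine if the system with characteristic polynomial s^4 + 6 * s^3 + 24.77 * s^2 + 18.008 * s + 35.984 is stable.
Routh array:
s^4: [1, 24.77, 35.984]; s^3: [6, 18.008]; s^2: [21.7687, 35.984]; s^1: [8.08989]; s^0: [35.984]
First column: [1, 6, 21.7687, 8.08989, 35.984]. Sign changes = 0.
Yes, stable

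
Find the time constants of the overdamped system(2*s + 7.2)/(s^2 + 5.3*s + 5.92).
Overdamped: real poles at -3.7, -1.6. τ = -1/pole → τ₁ = 0.2703, τ₂ = 0.625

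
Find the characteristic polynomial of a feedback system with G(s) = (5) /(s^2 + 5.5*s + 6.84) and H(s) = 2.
Characteristic poly = G_den * H_den + G_num * H_num = (s^2 + 5.5*s + 6.84) + (10) = s^2 + 5.5*s + 16.84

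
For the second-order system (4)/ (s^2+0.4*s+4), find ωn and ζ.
Standard form: ωn²/(s²+2ζωn·s+ωn²).
const=4=ωn² → ωn=2, s coeff=0.4=2ζωn → ζ=0.1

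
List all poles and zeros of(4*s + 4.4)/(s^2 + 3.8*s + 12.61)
Set denominator = 0: s^2 + 3.8*s + 12.61 = 0 → Poles: -1.9 + 3j, -1.9 - 3j
Set numerator = 0: 4*s + 4.4 = 0 → Zeros: -1.1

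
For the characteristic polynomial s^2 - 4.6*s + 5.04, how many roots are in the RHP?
s^2 - 4.6*s + 5.04 = (s - 1.8)(s - 2.8). Poles: 1.8, 2.8. RHP poles (Re>0): 2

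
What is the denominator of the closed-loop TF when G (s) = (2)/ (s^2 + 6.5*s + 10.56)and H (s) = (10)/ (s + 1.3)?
Characteristic poly = G_den * H_den + G_num * H_num = (s^3 + 7.8*s^2 + 19.01*s + 13.728) + (20) = s^3 + 7.8*s^2 + 19.01*s + 33.728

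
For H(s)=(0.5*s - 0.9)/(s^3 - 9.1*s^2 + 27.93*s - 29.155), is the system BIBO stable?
Denominator: s^3 - 9.1*s^2 + 27.93*s - 29.155 = (s - 3.5)(s^2 - 5.6*s + 8.33). Poles: 2.8 + 0.7j, 2.8 - 0.7j, 3.5. All Re(p)<0: No (unstable)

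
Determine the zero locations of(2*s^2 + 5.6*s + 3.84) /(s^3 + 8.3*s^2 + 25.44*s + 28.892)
Set numerator = 0: 2*s^2 + 5.6*s + 3.84 = 2*(s + 1.2)(s + 1.6) = 0 → Zeros: -1.2, -1.6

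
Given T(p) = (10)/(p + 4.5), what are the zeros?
Numerator is a nonzero constant (10) → Zeros: none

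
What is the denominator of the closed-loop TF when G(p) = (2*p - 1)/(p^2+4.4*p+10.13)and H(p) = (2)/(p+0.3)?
Characteristic poly = G_den * H_den + G_num * H_num = (p^3 + 4.7*p^2 + 11.45*p + 3.039) + (4*p - 2) = p^3 + 4.7*p^2 + 15.45*p + 1.039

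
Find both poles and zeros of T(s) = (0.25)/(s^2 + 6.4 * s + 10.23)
Set denominator = 0: s^2 + 6.4*s + 10.23 = (s + 3.1)(s + 3.3) = 0 → Poles: -3.1, -3.3
Numerator is a nonzero constant (0.25) → Zeros: none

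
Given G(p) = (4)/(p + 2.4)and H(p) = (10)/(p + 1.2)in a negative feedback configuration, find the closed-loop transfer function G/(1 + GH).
Closed-loop T = G/(1+GH).
Numerator: G_num * H_den = 4*p + 4.8.
Denominator: G_den * H_den + G_num * H_num = (p^2 + 3.6*p + 2.88) + (40) = p^2 + 3.6*p + 42.88.
T(p) = (4*p + 4.8)/(p^2 + 3.6*p + 42.88)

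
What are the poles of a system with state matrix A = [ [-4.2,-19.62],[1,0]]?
Eigenvalues solve det(λI - A) = 0.
Characteristic polynomial: λ^2 + 4.2*λ + 19.62 = 0.
Roots: -2.1 + 3.9j, -2.1 - 3.9j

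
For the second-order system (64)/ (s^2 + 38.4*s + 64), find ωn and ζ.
Standard form: ωn²/(s²+2ζωn·s+ωn²).
const=64=ωn² → ωn=8, s coeff=38.4=2ζωn → ζ=2.4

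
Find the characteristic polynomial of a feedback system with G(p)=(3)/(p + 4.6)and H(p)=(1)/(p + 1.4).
Characteristic poly = G_den * H_den + G_num * H_num = (p^2 + 6*p + 6.44) + (3) = p^2 + 6*p + 9.44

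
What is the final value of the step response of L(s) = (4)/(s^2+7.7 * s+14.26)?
FVT: lim_{t→∞} y(t) = lim_{s→0} s*Y(s) where Y(s) = L(s)/s.
= lim_{s→0} L(s) = L(0) = num(0)/den(0) = 4/14.26 = 0.2805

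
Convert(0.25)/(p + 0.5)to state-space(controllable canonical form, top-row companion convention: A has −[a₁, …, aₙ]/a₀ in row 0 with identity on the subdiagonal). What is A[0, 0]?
Reachable canonical form for den = p + 0.5: top row of A = -[a₁,a₂,...,aₙ]/a₀, ones on the subdiagonal, zeros elsewhere.
A = [[-0.5]].
A[0,0] = -0.5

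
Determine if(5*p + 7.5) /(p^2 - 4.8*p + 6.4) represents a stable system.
Denominator: p^2 - 4.8*p + 6.4. Poles: 2.4 + 0.8j, 2.4 - 0.8j. All Re(p)<0: No (unstable)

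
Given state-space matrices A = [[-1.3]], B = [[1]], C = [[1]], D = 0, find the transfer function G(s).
G(s) = C(sI - A)⁻¹B + D.
Characteristic polynomial det(sI - A) = s + 1.3.
Numerator from C·adj(sI-A)·B + D·det(sI-A) = 1.
G(s) = (1)/(s + 1.3)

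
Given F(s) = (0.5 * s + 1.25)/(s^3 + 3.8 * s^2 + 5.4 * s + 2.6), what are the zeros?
Set numerator = 0: 0.5*s + 1.25 = 0 → Zeros: -2.5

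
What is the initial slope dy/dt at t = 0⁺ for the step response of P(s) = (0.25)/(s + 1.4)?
IVT: y'(0⁺) = lim_{s→∞} s²·Y(s) = lim_{s→∞} s·P(s).
deg(num) = 0, deg(den) = 1, relative degree = 1, so s·P(s) → (leading num)/(leading den) = 0.25/1 = 0.25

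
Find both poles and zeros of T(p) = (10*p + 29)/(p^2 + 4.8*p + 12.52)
Set denominator = 0: p^2 + 4.8*p + 12.52 = 0 → Poles: -2.4 + 2.6j, -2.4 - 2.6j
Set numerator = 0: 10*p + 29 = 0 → Zeros: -2.9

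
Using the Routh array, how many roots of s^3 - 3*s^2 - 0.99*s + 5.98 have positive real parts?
Routh array:
s^3: [1, -0.99]; s^2: [-3, 5.98]; s^1: [1.00333]; s^0: [5.98]
First column: [1, -3, 1.00333, 5.98]. Sign changes = RHP roots = 2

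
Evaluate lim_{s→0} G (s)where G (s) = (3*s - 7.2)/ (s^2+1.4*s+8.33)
DC gain = G(0) = num(0)/den(0) = -7.2/8.33 = -0.8643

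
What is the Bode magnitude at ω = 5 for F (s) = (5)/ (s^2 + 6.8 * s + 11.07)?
Substitute s = j*5: F(j5) = -0.0515909 - 0.125922j.
|F(j5)| = sqrt(Re² + Im²) = 0.1361.
20*log₁₀(0.1361) = -17.32 dB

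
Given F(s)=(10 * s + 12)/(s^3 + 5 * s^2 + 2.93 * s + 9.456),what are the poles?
Set denominator = 0: s^3 + 5*s^2 + 2.93*s + 9.456 = (s + 4.8)(s^2 + 0.2*s + 1.97) = 0 → Poles: -0.1 + 1.4j, -0.1 - 1.4j, -4.8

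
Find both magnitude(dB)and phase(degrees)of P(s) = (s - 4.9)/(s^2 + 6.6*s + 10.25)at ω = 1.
Substitute s = j*1: P(j1) = -0.299909 + 0.322097j.
|P| = 20*log₁₀(sqrt(Re²+Im²)) = -7.13 dB.
∠P = atan2(Im, Re) = 132.96°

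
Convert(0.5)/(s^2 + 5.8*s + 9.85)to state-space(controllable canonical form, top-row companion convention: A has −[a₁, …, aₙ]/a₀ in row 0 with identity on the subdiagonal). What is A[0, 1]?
Reachable canonical form for den = s^2 + 5.8*s + 9.85: top row of A = -[a₁,a₂,...,aₙ]/a₀, ones on the subdiagonal, zeros elsewhere.
A = [[-5.8, -9.85], [1, 0]].
A[0,1] = -9.85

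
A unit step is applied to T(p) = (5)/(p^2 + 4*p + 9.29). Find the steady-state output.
FVT: lim_{t→∞} y(t) = lim_{p→0} p*Y(p) where Y(p) = T(p)/p.
= lim_{p→0} T(p) = T(0) = num(0)/den(0) = 5/9.29 = 0.5382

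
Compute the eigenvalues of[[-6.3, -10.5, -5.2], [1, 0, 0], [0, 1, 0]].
Eigenvalues solve det(λI - A) = 0.
Characteristic polynomial: λ^3 + 6.3*λ^2 + 10.5*λ + 5.2 = 0.
Factor: (λ + 1)(λ + 1.3)(λ + 4) = 0.
Roots: -1, -1.3, -4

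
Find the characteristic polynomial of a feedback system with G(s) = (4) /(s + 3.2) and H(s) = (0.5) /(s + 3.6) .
Characteristic poly = G_den * H_den + G_num * H_num = (s^2 + 6.8*s + 11.52) + (2) = s^2 + 6.8*s + 13.52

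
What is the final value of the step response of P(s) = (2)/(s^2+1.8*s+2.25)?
FVT: lim_{t→∞} y(t) = lim_{s→0} s*Y(s) where Y(s) = P(s)/s.
= lim_{s→0} P(s) = P(0) = num(0)/den(0) = 2/2.25 = 0.8889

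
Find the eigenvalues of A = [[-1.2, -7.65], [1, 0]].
Eigenvalues solve det(λI - A) = 0.
Characteristic polynomial: λ^2 + 1.2*λ + 7.65 = 0.
Roots: -0.6 + 2.7j, -0.6 - 2.7j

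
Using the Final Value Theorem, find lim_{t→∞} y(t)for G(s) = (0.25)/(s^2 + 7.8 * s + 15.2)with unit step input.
FVT: lim_{t→∞} y(t) = lim_{s→0} s*Y(s) where Y(s) = G(s)/s.
= lim_{s→0} G(s) = G(0) = num(0)/den(0) = 0.25/15.2 = 0.01645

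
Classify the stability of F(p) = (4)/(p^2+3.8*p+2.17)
Denominator: p^2 + 3.8*p + 2.17 = (p + 3.1)(p + 0.7). Poles: -0.7, -3.1. Stable (all poles in LHP)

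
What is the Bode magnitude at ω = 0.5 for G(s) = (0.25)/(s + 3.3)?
Substitute s = j*0.5: G(j0.5) = 0.0740575 - 0.0112208j.
|G(j0.5)| = sqrt(Re² + Im²) = 0.0749.
20*log₁₀(0.0749) = -22.51 dB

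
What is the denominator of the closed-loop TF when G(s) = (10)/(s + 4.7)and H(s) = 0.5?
Characteristic poly = G_den * H_den + G_num * H_num = (s + 4.7) + (5) = s + 9.7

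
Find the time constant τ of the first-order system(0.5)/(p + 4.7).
First-order system: τ = -1/pole. Pole = -4.7. τ = -1/(-4.7) = 0.2128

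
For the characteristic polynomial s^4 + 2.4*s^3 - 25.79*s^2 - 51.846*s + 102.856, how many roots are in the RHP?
s^4 + 2.4*s^3 - 25.79*s^2 - 51.846*s + 102.856 = (s - 4.6)(s + 4.3)(s + 4)(s - 1.3). Poles: -4, -4.3, 1.3, 4.6. RHP poles (Re>0): 2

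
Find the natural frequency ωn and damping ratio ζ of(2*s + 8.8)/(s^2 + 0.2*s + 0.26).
Underdamped: complex pole -0.1 + 0.5j. ωn = |pole| = 0.5099, ζ = -Re(pole)/ωn = 0.1961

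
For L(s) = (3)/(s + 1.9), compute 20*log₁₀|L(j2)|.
Substitute s = j*2: L(j2) = 0.749014 - 0.788436j.
|L(j2)| = sqrt(Re² + Im²) = 1.087.
20*log₁₀(1.087) = 0.73 dB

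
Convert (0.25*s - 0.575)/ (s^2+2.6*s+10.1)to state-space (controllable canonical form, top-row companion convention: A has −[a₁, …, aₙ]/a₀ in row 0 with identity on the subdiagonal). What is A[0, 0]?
Reachable canonical form for den = s^2 + 2.6*s + 10.1: top row of A = -[a₁,a₂,...,aₙ]/a₀, ones on the subdiagonal, zeros elsewhere.
A = [[-2.6, -10.1], [1, 0]].
A[0,0] = -2.6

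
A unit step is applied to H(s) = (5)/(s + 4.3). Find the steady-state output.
FVT: lim_{t→∞} y(t) = lim_{s→0} s*Y(s) where Y(s) = H(s)/s.
= lim_{s→0} H(s) = H(0) = num(0)/den(0) = 5/4.3 = 1.163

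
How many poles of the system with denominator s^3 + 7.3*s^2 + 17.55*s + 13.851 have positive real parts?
s^3 + 7.3*s^2 + 17.55*s + 13.851 = (s + 2.7)(s + 2.7)(s + 1.9). Poles: -1.9, -2.7, -2.7. RHP poles (Re>0): 0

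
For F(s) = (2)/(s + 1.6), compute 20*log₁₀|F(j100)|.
Substitute s = j*100: F(j100) = 0.000319918 - 0.0199949j.
|F(j100)| = sqrt(Re² + Im²) = 0.02.
20*log₁₀(0.02) = -33.98 dB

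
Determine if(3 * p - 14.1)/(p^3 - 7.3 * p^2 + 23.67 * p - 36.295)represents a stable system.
Denominator: p^3 - 7.3*p^2 + 23.67*p - 36.295 = (p - 3.5)(p^2 - 3.8*p + 10.37). Poles: 1.9 + 2.6j, 1.9 - 2.6j, 3.5. All Re(p)<0: No (unstable)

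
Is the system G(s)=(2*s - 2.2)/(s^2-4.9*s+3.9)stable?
Denominator: s^2 - 4.9*s + 3.9 = (s - 1)(s - 3.9). Poles: 1, 3.9. All Re(p)<0: No (unstable)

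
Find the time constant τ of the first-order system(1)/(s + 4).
First-order system: τ = -1/pole. Pole = -4. τ = -1/(-4) = 0.25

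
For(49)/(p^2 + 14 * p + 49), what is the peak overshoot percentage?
Standard form: ωn²/(p²+2ζωn·p+ωn²) → ωn = 7, ζ = 1.
ζ ≥ 1, so the response is non-oscillatory: peak overshoot = 0%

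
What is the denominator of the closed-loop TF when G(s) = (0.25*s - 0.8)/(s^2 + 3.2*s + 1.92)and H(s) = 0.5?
Characteristic poly = G_den * H_den + G_num * H_num = (s^2 + 3.2*s + 1.92) + (0.125*s - 0.4) = s^2 + 3.325*s + 1.52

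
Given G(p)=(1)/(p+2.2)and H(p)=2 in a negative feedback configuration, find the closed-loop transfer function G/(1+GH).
Closed-loop T = G/(1+GH).
Numerator: G_num * H_den = 1.
Denominator: G_den * H_den + G_num * H_num = (p + 2.2) + (2) = p + 4.2.
T(p) = (1)/(p + 4.2)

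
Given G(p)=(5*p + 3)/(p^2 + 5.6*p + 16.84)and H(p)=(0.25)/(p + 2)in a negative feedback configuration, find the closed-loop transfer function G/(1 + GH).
Closed-loop T = G/(1+GH).
Numerator: G_num * H_den = 5*p^2 + 13*p + 6.
Denominator: G_den * H_den + G_num * H_num = (p^3 + 7.6*p^2 + 28.04*p + 33.68) + (1.25*p + 0.75) = p^3 + 7.6*p^2 + 29.29*p + 34.43.
T(p) = (5*p^2 + 13*p + 6)/(p^3 + 7.6*p^2 + 29.29*p + 34.43)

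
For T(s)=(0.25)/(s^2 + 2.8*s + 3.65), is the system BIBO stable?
Denominator: s^2 + 2.8*s + 3.65. Poles: -1.4 + 1.3j, -1.4 - 1.3j. All Re(p)<0: Yes (stable)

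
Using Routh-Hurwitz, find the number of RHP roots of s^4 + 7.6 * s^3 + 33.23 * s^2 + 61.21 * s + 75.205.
Routh array:
s^4: [1, 33.23, 75.205]; s^3: [7.6, 61.21]; s^2: [25.1761, 75.205]; s^1: [38.5076]; s^0: [75.205]
First column: [1, 7.6, 25.1761, 38.5076, 75.205]. Sign changes = RHP roots = 0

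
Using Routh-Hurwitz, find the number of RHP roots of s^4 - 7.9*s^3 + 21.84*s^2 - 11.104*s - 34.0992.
Routh array:
s^4: [1, 21.84, -34.0992]; s^3: [-7.9, -11.104]; s^2: [20.4344, -34.0992]; s^1: [-24.2868]; s^0: [-34.0992]
First column: [1, -7.9, 20.4344, -24.2868, -34.0992]. Sign changes = RHP roots = 3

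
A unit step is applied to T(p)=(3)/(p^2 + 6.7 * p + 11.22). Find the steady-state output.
FVT: lim_{t→∞} y(t) = lim_{p→0} p*Y(p) where Y(p) = T(p)/p.
= lim_{p→0} T(p) = T(0) = num(0)/den(0) = 3/11.22 = 0.2674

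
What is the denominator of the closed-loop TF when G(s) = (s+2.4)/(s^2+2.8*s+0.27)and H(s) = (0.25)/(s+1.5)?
Characteristic poly = G_den * H_den + G_num * H_num = (s^3 + 4.3*s^2 + 4.47*s + 0.405) + (0.25*s + 0.6) = s^3 + 4.3*s^2 + 4.72*s + 1.005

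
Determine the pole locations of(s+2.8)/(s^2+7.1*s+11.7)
Set denominator = 0: s^2 + 7.1*s + 11.7 = (s + 2.6)(s + 4.5) = 0 → Poles: -2.6, -4.5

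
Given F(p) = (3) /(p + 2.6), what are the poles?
Set denominator = 0: p + 2.6 = 0 → Poles: -2.6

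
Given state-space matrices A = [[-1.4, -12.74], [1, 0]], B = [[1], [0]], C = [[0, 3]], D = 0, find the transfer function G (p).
G(p) = C(pI - A)⁻¹B + D.
Characteristic polynomial det(pI - A) = p^2 + 1.4*p + 12.74.
Numerator from C·adj(pI-A)·B + D·det(pI-A) = 3.
G(p) = (3)/(p^2 + 1.4*p + 12.74)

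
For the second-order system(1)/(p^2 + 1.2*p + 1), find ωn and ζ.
Standard form: ωn²/(p²+2ζωn·p+ωn²).
const=1=ωn² → ωn=1, p coeff=1.2=2ζωn → ζ=0.6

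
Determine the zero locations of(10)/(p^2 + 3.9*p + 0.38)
Numerator is a nonzero constant (10) → Zeros: none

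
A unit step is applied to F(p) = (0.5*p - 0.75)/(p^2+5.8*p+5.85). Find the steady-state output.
FVT: lim_{t→∞} y(t) = lim_{p→0} p*Y(p) where Y(p) = F(p)/p.
= lim_{p→0} F(p) = F(0) = num(0)/den(0) = -0.75/5.85 = -0.1282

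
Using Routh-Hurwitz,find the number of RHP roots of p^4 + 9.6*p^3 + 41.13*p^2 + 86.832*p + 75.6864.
Routh array:
p^4: [1, 41.13, 75.6864]; p^3: [9.6, 86.832]; p^2: [32.085, 75.6864]; p^1: [64.1862]; p^0: [75.6864]
First column: [1, 9.6, 32.085, 64.1862, 75.6864]. Sign changes = RHP roots = 0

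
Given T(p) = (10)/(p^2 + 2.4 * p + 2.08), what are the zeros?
Numerator is a nonzero constant (10) → Zeros: none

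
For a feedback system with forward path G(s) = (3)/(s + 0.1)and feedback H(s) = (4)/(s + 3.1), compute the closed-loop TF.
Closed-loop T = G/(1+GH).
Numerator: G_num * H_den = 3*s + 9.3.
Denominator: G_den * H_den + G_num * H_num = (s^2 + 3.2*s + 0.31) + (12) = s^2 + 3.2*s + 12.31.
T(s) = (3*s + 9.3)/(s^2 + 3.2*s + 12.31)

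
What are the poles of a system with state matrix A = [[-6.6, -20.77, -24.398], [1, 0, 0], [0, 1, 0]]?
Eigenvalues solve det(λI - A) = 0.
Characteristic polynomial: λ^3 + 6.6*λ^2 + 20.77*λ + 24.398 = 0.
Factor: (λ + 2.2)(λ^2 + 4.4*λ + 11.09) = 0.
Roots: -2.2, -2.2 + 2.5j, -2.2 - 2.5j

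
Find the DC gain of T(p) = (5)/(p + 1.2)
DC gain = T(0) = num(0)/den(0) = 5/1.2 = 4.167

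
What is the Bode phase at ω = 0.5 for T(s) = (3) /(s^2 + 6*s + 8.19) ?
Substitute s = j*0.5: T(j0.5) = 0.330633 - 0.124924j.
∠T(j0.5) = atan2(Im, Re) = atan2(-0.124924, 0.330633) = -20.70°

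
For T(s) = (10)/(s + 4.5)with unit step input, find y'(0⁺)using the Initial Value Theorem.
IVT: y'(0⁺) = lim_{s→∞} s²·Y(s) = lim_{s→∞} s·T(s).
deg(num) = 0, deg(den) = 1, relative degree = 1, so s·T(s) → (leading num)/(leading den) = 10/1 = 10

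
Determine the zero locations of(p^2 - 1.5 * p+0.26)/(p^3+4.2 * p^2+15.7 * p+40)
Set numerator = 0: p^2 - 1.5*p + 0.26 = (p - 0.2)(p - 1.3) = 0 → Zeros: 0.2, 1.3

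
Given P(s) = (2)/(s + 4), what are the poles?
Set denominator = 0: s + 4 = 0 → Poles: -4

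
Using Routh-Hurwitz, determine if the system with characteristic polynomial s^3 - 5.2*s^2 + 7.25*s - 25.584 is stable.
Routh array:
s^3: [1, 7.25]; s^2: [-5.2, -25.584]; s^1: [2.33]; s^0: [-25.584]
First column: [1, -5.2, 2.33, -25.584]. Sign changes = 3.
No, unstable (3 RHP root(s))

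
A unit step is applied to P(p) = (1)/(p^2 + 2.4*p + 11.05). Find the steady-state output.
FVT: lim_{t→∞} y(t) = lim_{p→0} p*Y(p) where Y(p) = P(p)/p.
= lim_{p→0} P(p) = P(0) = num(0)/den(0) = 1/11.05 = 0.0905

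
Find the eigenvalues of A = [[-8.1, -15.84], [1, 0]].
Eigenvalues solve det(λI - A) = 0.
Characteristic polynomial: λ^2 + 8.1*λ + 15.84 = 0.
Factor: (λ + 3.3)(λ + 4.8) = 0.
Roots: -3.3, -4.8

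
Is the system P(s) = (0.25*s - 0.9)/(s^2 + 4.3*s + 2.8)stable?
Denominator: s^2 + 4.3*s + 2.8 = (s + 3.5)(s + 0.8). Poles: -0.8, -3.5. All Re(p)<0: Yes (stable)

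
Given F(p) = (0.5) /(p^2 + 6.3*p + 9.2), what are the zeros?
Numerator is a nonzero constant (0.5) → Zeros: none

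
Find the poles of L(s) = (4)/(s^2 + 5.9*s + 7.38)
Set denominator = 0: s^2 + 5.9*s + 7.38 = (s + 4.1)(s + 1.8) = 0 → Poles: -1.8, -4.1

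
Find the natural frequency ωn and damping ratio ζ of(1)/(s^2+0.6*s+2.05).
Underdamped: complex pole -0.3 + 1.4j. ωn = |pole| = 1.432, ζ = -Re(pole)/ωn = 0.2095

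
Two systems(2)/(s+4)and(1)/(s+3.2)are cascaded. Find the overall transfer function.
Series: H = H₁ · H₂ = (n₁·n₂)/(d₁·d₂).
Num: n₁·n₂ = 2. Den: d₁·d₂ = s^2 + 7.2*s + 12.8.
H(s) = (2)/(s^2 + 7.2*s + 12.8)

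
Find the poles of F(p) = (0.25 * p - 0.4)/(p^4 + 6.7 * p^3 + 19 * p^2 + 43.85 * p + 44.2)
Set denominator = 0: p^4 + 6.7*p^3 + 19*p^2 + 43.85*p + 44.2 = (p + 4)(p + 1.7)(p^2 + p + 6.5) = 0 → Poles: -0.5 + 2.5j, -0.5 - 2.5j, -1.7, -4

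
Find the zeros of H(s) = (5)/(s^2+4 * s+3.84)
Numerator is a nonzero constant (5) → Zeros: none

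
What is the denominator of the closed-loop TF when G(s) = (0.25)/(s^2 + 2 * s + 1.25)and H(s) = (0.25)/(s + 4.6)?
Characteristic poly = G_den * H_den + G_num * H_num = (s^3 + 6.6*s^2 + 10.45*s + 5.75) + (0.0625) = s^3 + 6.6*s^2 + 10.45*s + 5.8125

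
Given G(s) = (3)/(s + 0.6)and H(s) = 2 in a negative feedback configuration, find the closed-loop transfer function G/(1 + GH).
Closed-loop T = G/(1+GH).
Numerator: G_num * H_den = 3.
Denominator: G_den * H_den + G_num * H_num = (s + 0.6) + (6) = s + 6.6.
T(s) = (3)/(s + 6.6)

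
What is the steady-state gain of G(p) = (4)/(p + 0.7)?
DC gain = G(0) = num(0)/den(0) = 4/0.7 = 5.714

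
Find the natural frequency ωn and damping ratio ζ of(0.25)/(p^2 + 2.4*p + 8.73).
Underdamped: complex pole -1.2 + 2.7j. ωn = |pole| = 2.955, ζ = -Re(pole)/ωn = 0.4061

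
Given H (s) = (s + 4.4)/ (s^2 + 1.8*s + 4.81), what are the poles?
Set denominator = 0: s^2 + 1.8*s + 4.81 = 0 → Poles: -0.9 + 2j, -0.9 - 2j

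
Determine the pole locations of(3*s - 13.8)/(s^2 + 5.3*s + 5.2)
Set denominator = 0: s^2 + 5.3*s + 5.2 = (s + 4)(s + 1.3) = 0 → Poles: -1.3, -4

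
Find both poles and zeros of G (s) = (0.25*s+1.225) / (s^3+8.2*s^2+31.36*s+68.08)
Set denominator = 0: s^3 + 8.2*s^2 + 31.36*s + 68.08 = (s + 4.6)(s^2 + 3.6*s + 14.8) = 0 → Poles: -1.8 + 3.4j, -1.8 - 3.4j, -4.6
Set numerator = 0: 0.25*s + 1.225 = 0 → Zeros: -4.9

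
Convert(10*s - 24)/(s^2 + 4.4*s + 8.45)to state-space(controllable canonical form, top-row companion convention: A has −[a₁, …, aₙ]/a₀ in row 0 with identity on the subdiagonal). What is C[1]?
Reachable canonical form: C = numerator coefficients (right-aligned, zero-padded to length n).
num = 10*s - 24, C = [[10, -24]].
C[1] = -24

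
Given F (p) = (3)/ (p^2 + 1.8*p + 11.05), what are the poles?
Set denominator = 0: p^2 + 1.8*p + 11.05 = 0 → Poles: -0.9 + 3.2j, -0.9 - 3.2j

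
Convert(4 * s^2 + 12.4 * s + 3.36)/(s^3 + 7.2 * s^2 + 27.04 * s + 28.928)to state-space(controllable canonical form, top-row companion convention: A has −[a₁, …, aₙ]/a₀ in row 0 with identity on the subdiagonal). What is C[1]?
Reachable canonical form: C = numerator coefficients (right-aligned, zero-padded to length n).
num = 4*s^2 + 12.4*s + 3.36, C = [[4, 12.4, 3.36]].
C[1] = 12.4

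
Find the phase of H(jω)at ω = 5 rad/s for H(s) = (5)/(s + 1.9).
Substitute s = j*5: H(j5) = 0.332052 - 0.87382j.
∠H(j5) = atan2(Im, Re) = atan2(-0.87382, 0.332052) = -69.19°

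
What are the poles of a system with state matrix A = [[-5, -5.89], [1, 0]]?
Eigenvalues solve det(λI - A) = 0.
Characteristic polynomial: λ^2 + 5*λ + 5.89 = 0.
Factor: (λ + 1.9)(λ + 3.1) = 0.
Roots: -1.9, -3.1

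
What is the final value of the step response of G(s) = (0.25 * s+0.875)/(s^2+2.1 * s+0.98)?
FVT: lim_{t→∞} y(t) = lim_{s→0} s*Y(s) where Y(s) = G(s)/s.
= lim_{s→0} G(s) = G(0) = num(0)/den(0) = 0.875/0.98 = 0.8929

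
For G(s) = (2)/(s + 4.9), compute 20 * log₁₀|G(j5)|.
Substitute s = j*5: G(j5) = 0.199959 - 0.20404j.
|G(j5)| = sqrt(Re² + Im²) = 0.2857.
20*log₁₀(0.2857) = -10.88 dB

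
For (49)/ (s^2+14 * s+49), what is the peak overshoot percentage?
Standard form: ωn²/(s²+2ζωn·s+ωn²) → ωn = 7, ζ = 1.
ζ ≥ 1, so the response is non-oscillatory: peak overshoot = 0%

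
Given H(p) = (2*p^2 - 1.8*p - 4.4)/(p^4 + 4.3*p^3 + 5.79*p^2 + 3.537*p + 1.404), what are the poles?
Set denominator = 0: p^4 + 4.3*p^3 + 5.79*p^2 + 3.537*p + 1.404 = (p + 1.3)(p + 2.4)(p^2 + 0.6*p + 0.45) = 0 → Poles: -0.3 + 0.6j, -0.3 - 0.6j, -1.3, -2.4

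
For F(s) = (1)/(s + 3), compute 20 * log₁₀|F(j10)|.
Substitute s = j*10: F(j10) = 0.0275229 - 0.0917431j.
|F(j10)| = sqrt(Re² + Im²) = 0.09578.
20*log₁₀(0.09578) = -20.37 dB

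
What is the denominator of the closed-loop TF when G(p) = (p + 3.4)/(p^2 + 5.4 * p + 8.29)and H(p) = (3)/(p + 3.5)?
Characteristic poly = G_den * H_den + G_num * H_num = (p^3 + 8.9*p^2 + 27.19*p + 29.015) + (3*p + 10.2) = p^3 + 8.9*p^2 + 30.19*p + 39.215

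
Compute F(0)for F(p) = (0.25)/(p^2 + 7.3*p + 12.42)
DC gain = F(0) = num(0)/den(0) = 0.25/12.42 = 0.02013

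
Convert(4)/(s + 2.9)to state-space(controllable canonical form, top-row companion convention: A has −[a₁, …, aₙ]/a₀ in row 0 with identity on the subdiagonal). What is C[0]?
Reachable canonical form: C = numerator coefficients (right-aligned, zero-padded to length n).
num = 4, C = [[4]].
C[0] = 4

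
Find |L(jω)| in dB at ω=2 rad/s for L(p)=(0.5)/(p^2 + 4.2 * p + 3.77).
Substitute p = j*2: L(j2) = -0.0016286 - 0.0594792j.
|L(j2)| = sqrt(Re² + Im²) = 0.0595.
20*log₁₀(0.0595) = -24.51 dB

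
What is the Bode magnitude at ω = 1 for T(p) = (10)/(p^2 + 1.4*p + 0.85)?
Substitute p = j*1: T(j1) = -0.75662 - 7.06179j.
|T(j1)| = sqrt(Re² + Im²) = 7.102.
20*log₁₀(7.102) = 17.03 dB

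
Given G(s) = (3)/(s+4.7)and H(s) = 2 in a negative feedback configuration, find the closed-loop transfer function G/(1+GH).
Closed-loop T = G/(1+GH).
Numerator: G_num * H_den = 3.
Denominator: G_den * H_den + G_num * H_num = (s + 4.7) + (6) = s + 10.7.
T(s) = (3)/(s + 10.7)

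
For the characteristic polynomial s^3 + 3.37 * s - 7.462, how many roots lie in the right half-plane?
Factor: s^3 + 3.37*s - 7.462 = (s - 1.4)(s^2 + 1.4*s + 5.33).
Roots: -0.7 + 2.2j, -0.7 - 2.2j, 1.4.
RHP roots (Re>0): 1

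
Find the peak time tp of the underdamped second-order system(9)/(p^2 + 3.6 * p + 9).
Standard form: ωn²/(p²+2ζωn·p+ωn²) → ωn = 3, ζ = 0.6.
ωd = ωn·√(1-ζ²) = 3·√(1-0.6²) = 2.4.
tp = π/ωd = π/2.4 = 1.309 s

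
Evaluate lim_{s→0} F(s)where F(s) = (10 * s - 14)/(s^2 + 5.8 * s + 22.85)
DC gain = F(0) = num(0)/den(0) = -14/22.85 = -0.6127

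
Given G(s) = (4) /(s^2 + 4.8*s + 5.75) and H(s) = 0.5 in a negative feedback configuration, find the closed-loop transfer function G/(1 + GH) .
Closed-loop T = G/(1+GH).
Numerator: G_num * H_den = 4.
Denominator: G_den * H_den + G_num * H_num = (s^2 + 4.8*s + 5.75) + (2) = s^2 + 4.8*s + 7.75.
T(s) = (4)/(s^2 + 4.8*s + 7.75)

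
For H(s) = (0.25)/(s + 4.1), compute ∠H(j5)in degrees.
Substitute s = j*5: H(j5) = 0.0245157 - 0.0298972j.
∠H(j5) = atan2(Im, Re) = atan2(-0.0298972, 0.0245157) = -50.65°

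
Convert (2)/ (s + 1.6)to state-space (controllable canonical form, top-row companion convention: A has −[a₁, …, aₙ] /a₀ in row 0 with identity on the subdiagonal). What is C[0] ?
Reachable canonical form: C = numerator coefficients (right-aligned, zero-padded to length n).
num = 2, C = [[2]].
C[0] = 2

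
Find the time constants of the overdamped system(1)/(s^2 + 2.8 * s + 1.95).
Overdamped: real poles at -1.3, -1.5. τ = -1/pole → τ₁ = 0.7692, τ₂ = 0.6667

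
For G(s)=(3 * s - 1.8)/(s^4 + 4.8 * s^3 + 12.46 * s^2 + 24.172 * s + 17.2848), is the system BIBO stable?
Denominator: s^4 + 4.8*s^3 + 12.46*s^2 + 24.172*s + 17.2848 = (s + 1.2)(s + 2.6)(s^2 + s + 5.54). Poles: -0.5 + 2.3j, -0.5 - 2.3j, -1.2, -2.6. All Re(p)<0: Yes (stable)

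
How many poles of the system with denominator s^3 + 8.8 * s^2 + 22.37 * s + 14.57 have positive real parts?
s^3 + 8.8*s^2 + 22.37*s + 14.57 = (s + 1)(s + 3.1)(s + 4.7). Poles: -1, -3.1, -4.7. RHP poles (Re>0): 0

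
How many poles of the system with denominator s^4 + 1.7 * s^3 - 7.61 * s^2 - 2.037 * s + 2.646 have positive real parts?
s^4 + 1.7*s^3 - 7.61*s^2 - 2.037*s + 2.646 = (s - 2.1)(s - 0.5)(s + 3.6)(s + 0.7). Poles: -0.7, -3.6, 0.5, 2.1. RHP poles (Re>0): 2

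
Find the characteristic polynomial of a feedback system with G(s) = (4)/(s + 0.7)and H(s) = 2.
Characteristic poly = G_den * H_den + G_num * H_num = (s + 0.7) + (8) = s + 8.7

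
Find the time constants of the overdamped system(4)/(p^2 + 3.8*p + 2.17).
Overdamped: real poles at -0.7, -3.1. τ = -1/pole → τ₁ = 1.429, τ₂ = 0.3226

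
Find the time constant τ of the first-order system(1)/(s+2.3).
First-order system: τ = -1/pole. Pole = -2.3. τ = -1/(-2.3) = 0.4348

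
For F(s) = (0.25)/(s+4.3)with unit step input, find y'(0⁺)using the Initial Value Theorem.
IVT: y'(0⁺) = lim_{s→∞} s²·Y(s) = lim_{s→∞} s·F(s).
deg(num) = 0, deg(den) = 1, relative degree = 1, so s·F(s) → (leading num)/(leading den) = 0.25/1 = 0.25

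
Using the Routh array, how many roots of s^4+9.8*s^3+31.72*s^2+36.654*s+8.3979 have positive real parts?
Routh array:
s^4: [1, 31.72, 8.3979]; s^3: [9.8, 36.654]; s^2: [27.9798, 8.3979]; s^1: [33.7126]; s^0: [8.3979]
First column: [1, 9.8, 27.9798, 33.7126, 8.3979]. Sign changes = RHP roots = 0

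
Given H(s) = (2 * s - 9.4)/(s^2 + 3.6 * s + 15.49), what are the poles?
Set denominator = 0: s^2 + 3.6*s + 15.49 = 0 → Poles: -1.8 + 3.5j, -1.8 - 3.5j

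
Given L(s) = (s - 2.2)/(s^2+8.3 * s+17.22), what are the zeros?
Set numerator = 0: s - 2.2 = 0 → Zeros: 2.2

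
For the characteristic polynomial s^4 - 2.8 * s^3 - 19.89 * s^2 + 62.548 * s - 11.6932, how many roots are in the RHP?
s^4 - 2.8*s^3 - 19.89*s^2 + 62.548*s - 11.6932 = (s - 3.1)(s + 4.6)(s - 4.1)(s - 0.2). Poles: -4.6, 0.2, 3.1, 4.1. RHP poles (Re>0): 3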